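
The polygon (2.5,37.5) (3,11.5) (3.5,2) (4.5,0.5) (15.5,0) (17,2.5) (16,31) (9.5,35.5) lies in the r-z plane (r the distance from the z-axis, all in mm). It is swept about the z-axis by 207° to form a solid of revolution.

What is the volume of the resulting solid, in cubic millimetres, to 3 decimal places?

Profile (r,z), 8 vertices: (2.5,37.5) (3,11.5) (3.5,2) (4.5,0.5) (15.5,0) (17,2.5) (16,31) (9.5,35.5)
edge 0: (2.5,37.5)→(3,11.5)  cross = 2.5·11.5 − 3·37.5 = -83.7500; (r_i+r_j)·cross = 5.5·-83.7500 = -460.6250
edge 1: (3,11.5)→(3.5,2)  cross = 3·2 − 3.5·11.5 = -34.2500; (r_i+r_j)·cross = 6.5·-34.2500 = -222.6250
edge 2: (3.5,2)→(4.5,0.5)  cross = 3.5·0.5 − 4.5·2 = -7.2500; (r_i+r_j)·cross = 8·-7.2500 = -58.0000
edge 3: (4.5,0.5)→(15.5,0)  cross = 4.5·0 − 15.5·0.5 = -7.7500; (r_i+r_j)·cross = 20·-7.7500 = -155.0000
edge 4: (15.5,0)→(17,2.5)  cross = 15.5·2.5 − 17·0 = 38.7500; (r_i+r_j)·cross = 32.5·38.7500 = 1259.3750
edge 5: (17,2.5)→(16,31)  cross = 17·31 − 16·2.5 = 487.0000; (r_i+r_j)·cross = 33·487.0000 = 16071.0000
edge 6: (16,31)→(9.5,35.5)  cross = 16·35.5 − 9.5·31 = 273.5000; (r_i+r_j)·cross = 25.5·273.5000 = 6974.2500
edge 7: (9.5,35.5)→(2.5,37.5)  cross = 9.5·37.5 − 2.5·35.5 = 267.5000; (r_i+r_j)·cross = 12·267.5000 = 3210.0000
Σcross = 933.7500 → A = |Σcross|/2 = 466.8750 mm²
Σ(r_i+r_j)·cross = 26618.3750 → first moment M = |Σ|/6 = 4436.3958
R_c = M/A = 4436.3958/466.8750 = 9.5023 mm
θ = 207° = 3.612832 rad
V = θ·R_c·A = 3.612832·9.5023·466.8750 = 16027.951 mm³

Volume = 16027.951 mm³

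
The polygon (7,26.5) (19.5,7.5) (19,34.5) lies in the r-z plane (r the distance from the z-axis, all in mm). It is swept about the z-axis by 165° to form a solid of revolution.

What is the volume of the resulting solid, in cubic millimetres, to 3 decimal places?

Profile (r,z), 3 vertices: (7,26.5) (19.5,7.5) (19,34.5)
edge 0: (7,26.5)→(19.5,7.5)  cross = 7·7.5 − 19.5·26.5 = -464.2500; (r_i+r_j)·cross = 26.5·-464.2500 = -12302.6250
edge 1: (19.5,7.5)→(19,34.5)  cross = 19.5·34.5 − 19·7.5 = 530.2500; (r_i+r_j)·cross = 38.5·530.2500 = 20414.6250
edge 2: (19,34.5)→(7,26.5)  cross = 19·26.5 − 7·34.5 = 262.0000; (r_i+r_j)·cross = 26·262.0000 = 6812.0000
Σcross = 328.0000 → A = |Σcross|/2 = 164.0000 mm²
Σ(r_i+r_j)·cross = 14924.0000 → first moment M = |Σ|/6 = 2487.3333
R_c = M/A = 2487.3333/164.0000 = 15.1667 mm
θ = 165° = 2.879793 rad
V = θ·R_c·A = 2.879793·15.1667·164.0000 = 7163.006 mm³

Volume = 7163.006 mm³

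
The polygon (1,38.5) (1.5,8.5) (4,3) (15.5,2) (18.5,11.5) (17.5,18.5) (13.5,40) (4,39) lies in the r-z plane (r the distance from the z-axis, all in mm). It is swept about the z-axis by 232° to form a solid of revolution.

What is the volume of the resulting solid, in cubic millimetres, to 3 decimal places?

Volume = 20103.339 mm³

Profile (r,z), 8 vertices: (1,38.5) (1.5,8.5) (4,3) (15.5,2) (18.5,11.5) (17.5,18.5) (13.5,40) (4,39)
edge 0: (1,38.5)→(1.5,8.5)  cross = 1·8.5 − 1.5·38.5 = -49.2500; (r_i+r_j)·cross = 2.5·-49.2500 = -123.1250
edge 1: (1.5,8.5)→(4,3)  cross = 1.5·3 − 4·8.5 = -29.5000; (r_i+r_j)·cross = 5.5·-29.5000 = -162.2500
edge 2: (4,3)→(15.5,2)  cross = 4·2 − 15.5·3 = -38.5000; (r_i+r_j)·cross = 19.5·-38.5000 = -750.7500
edge 3: (15.5,2)→(18.5,11.5)  cross = 15.5·11.5 − 18.5·2 = 141.2500; (r_i+r_j)·cross = 34·141.2500 = 4802.5000
edge 4: (18.5,11.5)→(17.5,18.5)  cross = 18.5·18.5 − 17.5·11.5 = 141.0000; (r_i+r_j)·cross = 36·141.0000 = 5076.0000
edge 5: (17.5,18.5)→(13.5,40)  cross = 17.5·40 − 13.5·18.5 = 450.2500; (r_i+r_j)·cross = 31·450.2500 = 13957.7500
edge 6: (13.5,40)→(4,39)  cross = 13.5·39 − 4·40 = 366.5000; (r_i+r_j)·cross = 17.5·366.5000 = 6413.7500
edge 7: (4,39)→(1,38.5)  cross = 4·38.5 − 1·39 = 115.0000; (r_i+r_j)·cross = 5·115.0000 = 575.0000
Σcross = 1096.7500 → A = |Σcross|/2 = 548.3750 mm²
Σ(r_i+r_j)·cross = 29788.8750 → first moment M = |Σ|/6 = 4964.8125
R_c = M/A = 4964.8125/548.3750 = 9.0537 mm
θ = 232° = 4.049164 rad
V = θ·R_c·A = 4.049164·9.0537·548.3750 = 20103.339 mm³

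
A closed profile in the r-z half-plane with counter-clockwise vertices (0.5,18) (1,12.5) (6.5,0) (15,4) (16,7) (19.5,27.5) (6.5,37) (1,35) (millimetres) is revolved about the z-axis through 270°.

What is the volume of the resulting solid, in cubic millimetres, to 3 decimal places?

Profile (r,z), 8 vertices: (0.5,18) (1,12.5) (6.5,0) (15,4) (16,7) (19.5,27.5) (6.5,37) (1,35)
edge 0: (0.5,18)→(1,12.5)  cross = 0.5·12.5 − 1·18 = -11.7500; (r_i+r_j)·cross = 1.5·-11.7500 = -17.6250
edge 1: (1,12.5)→(6.5,0)  cross = 1·0 − 6.5·12.5 = -81.2500; (r_i+r_j)·cross = 7.5·-81.2500 = -609.3750
edge 2: (6.5,0)→(15,4)  cross = 6.5·4 − 15·0 = 26.0000; (r_i+r_j)·cross = 21.5·26.0000 = 559.0000
edge 3: (15,4)→(16,7)  cross = 15·7 − 16·4 = 41.0000; (r_i+r_j)·cross = 31·41.0000 = 1271.0000
edge 4: (16,7)→(19.5,27.5)  cross = 16·27.5 − 19.5·7 = 303.5000; (r_i+r_j)·cross = 35.5·303.5000 = 10774.2500
edge 5: (19.5,27.5)→(6.5,37)  cross = 19.5·37 − 6.5·27.5 = 542.7500; (r_i+r_j)·cross = 26·542.7500 = 14111.5000
edge 6: (6.5,37)→(1,35)  cross = 6.5·35 − 1·37 = 190.5000; (r_i+r_j)·cross = 7.5·190.5000 = 1428.7500
edge 7: (1,35)→(0.5,18)  cross = 1·18 − 0.5·35 = 0.5000; (r_i+r_j)·cross = 1.5·0.5000 = 0.7500
Σcross = 1011.2500 → A = |Σcross|/2 = 505.6250 mm²
Σ(r_i+r_j)·cross = 27518.2500 → first moment M = |Σ|/6 = 4586.3750
R_c = M/A = 4586.3750/505.6250 = 9.0707 mm
θ = 270° = 4.712389 rad
V = θ·R_c·A = 4.712389·9.0707·505.6250 = 21612.783 mm³

Volume = 21612.783 mm³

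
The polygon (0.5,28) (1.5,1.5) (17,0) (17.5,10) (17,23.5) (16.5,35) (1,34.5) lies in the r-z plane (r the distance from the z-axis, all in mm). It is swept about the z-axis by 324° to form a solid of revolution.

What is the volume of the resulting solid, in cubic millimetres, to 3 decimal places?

Profile (r,z), 7 vertices: (0.5,28) (1.5,1.5) (17,0) (17.5,10) (17,23.5) (16.5,35) (1,34.5)
edge 0: (0.5,28)→(1.5,1.5)  cross = 0.5·1.5 − 1.5·28 = -41.2500; (r_i+r_j)·cross = 2·-41.2500 = -82.5000
edge 1: (1.5,1.5)→(17,0)  cross = 1.5·0 − 17·1.5 = -25.5000; (r_i+r_j)·cross = 18.5·-25.5000 = -471.7500
edge 2: (17,0)→(17.5,10)  cross = 17·10 − 17.5·0 = 170.0000; (r_i+r_j)·cross = 34.5·170.0000 = 5865.0000
edge 3: (17.5,10)→(17,23.5)  cross = 17.5·23.5 − 17·10 = 241.2500; (r_i+r_j)·cross = 34.5·241.2500 = 8323.1250
edge 4: (17,23.5)→(16.5,35)  cross = 17·35 − 16.5·23.5 = 207.2500; (r_i+r_j)·cross = 33.5·207.2500 = 6942.8750
edge 5: (16.5,35)→(1,34.5)  cross = 16.5·34.5 − 1·35 = 534.2500; (r_i+r_j)·cross = 17.5·534.2500 = 9349.3750
edge 6: (1,34.5)→(0.5,28)  cross = 1·28 − 0.5·34.5 = 10.7500; (r_i+r_j)·cross = 1.5·10.7500 = 16.1250
Σcross = 1096.7500 → A = |Σcross|/2 = 548.3750 mm²
Σ(r_i+r_j)·cross = 29942.2500 → first moment M = |Σ|/6 = 4990.3750
R_c = M/A = 4990.3750/548.3750 = 9.1003 mm
θ = 324° = 5.654867 rad
V = θ·R_c·A = 5.654867·9.1003·548.3750 = 28219.906 mm³

Volume = 28219.906 mm³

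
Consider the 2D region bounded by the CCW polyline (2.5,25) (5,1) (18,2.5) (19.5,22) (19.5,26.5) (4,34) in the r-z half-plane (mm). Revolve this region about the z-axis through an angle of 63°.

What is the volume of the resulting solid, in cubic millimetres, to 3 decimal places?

Volume = 5238.635 mm³

Profile (r,z), 6 vertices: (2.5,25) (5,1) (18,2.5) (19.5,22) (19.5,26.5) (4,34)
edge 0: (2.5,25)→(5,1)  cross = 2.5·1 − 5·25 = -122.5000; (r_i+r_j)·cross = 7.5·-122.5000 = -918.7500
edge 1: (5,1)→(18,2.5)  cross = 5·2.5 − 18·1 = -5.5000; (r_i+r_j)·cross = 23·-5.5000 = -126.5000
edge 2: (18,2.5)→(19.5,22)  cross = 18·22 − 19.5·2.5 = 347.2500; (r_i+r_j)·cross = 37.5·347.2500 = 13021.8750
edge 3: (19.5,22)→(19.5,26.5)  cross = 19.5·26.5 − 19.5·22 = 87.7500; (r_i+r_j)·cross = 39·87.7500 = 3422.2500
edge 4: (19.5,26.5)→(4,34)  cross = 19.5·34 − 4·26.5 = 557.0000; (r_i+r_j)·cross = 23.5·557.0000 = 13089.5000
edge 5: (4,34)→(2.5,25)  cross = 4·25 − 2.5·34 = 15.0000; (r_i+r_j)·cross = 6.5·15.0000 = 97.5000
Σcross = 879.0000 → A = |Σcross|/2 = 439.5000 mm²
Σ(r_i+r_j)·cross = 28585.8750 → first moment M = |Σ|/6 = 4764.3125
R_c = M/A = 4764.3125/439.5000 = 10.8403 mm
θ = 63° = 1.099557 rad
V = θ·R_c·A = 1.099557·10.8403·439.5000 = 5238.635 mm³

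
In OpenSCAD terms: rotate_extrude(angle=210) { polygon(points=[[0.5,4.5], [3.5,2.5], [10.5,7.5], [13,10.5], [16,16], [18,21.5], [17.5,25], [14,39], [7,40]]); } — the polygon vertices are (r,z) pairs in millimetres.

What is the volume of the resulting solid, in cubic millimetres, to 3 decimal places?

Volume = 13751.035 mm³

Profile (r,z), 9 vertices: (0.5,4.5) (3.5,2.5) (10.5,7.5) (13,10.5) (16,16) (18,21.5) (17.5,25) (14,39) (7,40)
edge 0: (0.5,4.5)→(3.5,2.5)  cross = 0.5·2.5 − 3.5·4.5 = -14.5000; (r_i+r_j)·cross = 4·-14.5000 = -58.0000
edge 1: (3.5,2.5)→(10.5,7.5)  cross = 3.5·7.5 − 10.5·2.5 = 0.0000; (r_i+r_j)·cross = 14·0.0000 = 0.0000
edge 2: (10.5,7.5)→(13,10.5)  cross = 10.5·10.5 − 13·7.5 = 12.7500; (r_i+r_j)·cross = 23.5·12.7500 = 299.6250
edge 3: (13,10.5)→(16,16)  cross = 13·16 − 16·10.5 = 40.0000; (r_i+r_j)·cross = 29·40.0000 = 1160.0000
edge 4: (16,16)→(18,21.5)  cross = 16·21.5 − 18·16 = 56.0000; (r_i+r_j)·cross = 34·56.0000 = 1904.0000
edge 5: (18,21.5)→(17.5,25)  cross = 18·25 − 17.5·21.5 = 73.7500; (r_i+r_j)·cross = 35.5·73.7500 = 2618.1250
edge 6: (17.5,25)→(14,39)  cross = 17.5·39 − 14·25 = 332.5000; (r_i+r_j)·cross = 31.5·332.5000 = 10473.7500
edge 7: (14,39)→(7,40)  cross = 14·40 − 7·39 = 287.0000; (r_i+r_j)·cross = 21·287.0000 = 6027.0000
edge 8: (7,40)→(0.5,4.5)  cross = 7·4.5 − 0.5·40 = 11.5000; (r_i+r_j)·cross = 7.5·11.5000 = 86.2500
Σcross = 799.0000 → A = |Σcross|/2 = 399.5000 mm²
Σ(r_i+r_j)·cross = 22510.7500 → first moment M = |Σ|/6 = 3751.7917
R_c = M/A = 3751.7917/399.5000 = 9.3912 mm
θ = 210° = 3.665191 rad
V = θ·R_c·A = 3.665191·9.3912·399.5000 = 13751.035 mm³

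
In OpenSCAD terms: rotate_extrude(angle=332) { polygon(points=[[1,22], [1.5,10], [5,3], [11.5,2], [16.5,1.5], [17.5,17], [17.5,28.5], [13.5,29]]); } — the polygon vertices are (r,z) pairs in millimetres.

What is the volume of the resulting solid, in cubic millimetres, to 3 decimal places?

Volume = 21421.275 mm³

Profile (r,z), 8 vertices: (1,22) (1.5,10) (5,3) (11.5,2) (16.5,1.5) (17.5,17) (17.5,28.5) (13.5,29)
edge 0: (1,22)→(1.5,10)  cross = 1·10 − 1.5·22 = -23.0000; (r_i+r_j)·cross = 2.5·-23.0000 = -57.5000
edge 1: (1.5,10)→(5,3)  cross = 1.5·3 − 5·10 = -45.5000; (r_i+r_j)·cross = 6.5·-45.5000 = -295.7500
edge 2: (5,3)→(11.5,2)  cross = 5·2 − 11.5·3 = -24.5000; (r_i+r_j)·cross = 16.5·-24.5000 = -404.2500
edge 3: (11.5,2)→(16.5,1.5)  cross = 11.5·1.5 − 16.5·2 = -15.7500; (r_i+r_j)·cross = 28·-15.7500 = -441.0000
edge 4: (16.5,1.5)→(17.5,17)  cross = 16.5·17 − 17.5·1.5 = 254.2500; (r_i+r_j)·cross = 34·254.2500 = 8644.5000
edge 5: (17.5,17)→(17.5,28.5)  cross = 17.5·28.5 − 17.5·17 = 201.2500; (r_i+r_j)·cross = 35·201.2500 = 7043.7500
edge 6: (17.5,28.5)→(13.5,29)  cross = 17.5·29 − 13.5·28.5 = 122.7500; (r_i+r_j)·cross = 31·122.7500 = 3805.2500
edge 7: (13.5,29)→(1,22)  cross = 13.5·22 − 1·29 = 268.0000; (r_i+r_j)·cross = 14.5·268.0000 = 3886.0000
Σcross = 737.5000 → A = |Σcross|/2 = 368.7500 mm²
Σ(r_i+r_j)·cross = 22181.0000 → first moment M = |Σ|/6 = 3696.8333
R_c = M/A = 3696.8333/368.7500 = 10.0253 mm
θ = 332° = 5.794493 rad
V = θ·R_c·A = 5.794493·10.0253·368.7500 = 21421.275 mm³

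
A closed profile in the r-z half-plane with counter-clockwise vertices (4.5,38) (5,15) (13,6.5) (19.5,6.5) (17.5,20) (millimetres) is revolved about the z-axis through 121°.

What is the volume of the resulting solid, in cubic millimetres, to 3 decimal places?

Profile (r,z), 5 vertices: (4.5,38) (5,15) (13,6.5) (19.5,6.5) (17.5,20)
edge 0: (4.5,38)→(5,15)  cross = 4.5·15 − 5·38 = -122.5000; (r_i+r_j)·cross = 9.5·-122.5000 = -1163.7500
edge 1: (5,15)→(13,6.5)  cross = 5·6.5 − 13·15 = -162.5000; (r_i+r_j)·cross = 18·-162.5000 = -2925.0000
edge 2: (13,6.5)→(19.5,6.5)  cross = 13·6.5 − 19.5·6.5 = -42.2500; (r_i+r_j)·cross = 32.5·-42.2500 = -1373.1250
edge 3: (19.5,6.5)→(17.5,20)  cross = 19.5·20 − 17.5·6.5 = 276.2500; (r_i+r_j)·cross = 37·276.2500 = 10221.2500
edge 4: (17.5,20)→(4.5,38)  cross = 17.5·38 − 4.5·20 = 575.0000; (r_i+r_j)·cross = 22·575.0000 = 12650.0000
Σcross = 524.0000 → A = |Σcross|/2 = 262.0000 mm²
Σ(r_i+r_j)·cross = 17409.3750 → first moment M = |Σ|/6 = 2901.5625
R_c = M/A = 2901.5625/262.0000 = 11.0747 mm
θ = 121° = 2.111848 rad
V = θ·R_c·A = 2.111848·11.0747·262.0000 = 6127.660 mm³

Volume = 6127.660 mm³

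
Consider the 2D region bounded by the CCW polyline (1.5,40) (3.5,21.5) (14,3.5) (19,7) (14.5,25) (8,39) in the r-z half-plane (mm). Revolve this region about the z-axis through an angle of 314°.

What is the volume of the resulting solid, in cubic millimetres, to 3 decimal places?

Volume = 17051.031 mm³

Profile (r,z), 6 vertices: (1.5,40) (3.5,21.5) (14,3.5) (19,7) (14.5,25) (8,39)
edge 0: (1.5,40)→(3.5,21.5)  cross = 1.5·21.5 − 3.5·40 = -107.7500; (r_i+r_j)·cross = 5·-107.7500 = -538.7500
edge 1: (3.5,21.5)→(14,3.5)  cross = 3.5·3.5 − 14·21.5 = -288.7500; (r_i+r_j)·cross = 17.5·-288.7500 = -5053.1250
edge 2: (14,3.5)→(19,7)  cross = 14·7 − 19·3.5 = 31.5000; (r_i+r_j)·cross = 33·31.5000 = 1039.5000
edge 3: (19,7)→(14.5,25)  cross = 19·25 − 14.5·7 = 373.5000; (r_i+r_j)·cross = 33.5·373.5000 = 12512.2500
edge 4: (14.5,25)→(8,39)  cross = 14.5·39 − 8·25 = 365.5000; (r_i+r_j)·cross = 22.5·365.5000 = 8223.7500
edge 5: (8,39)→(1.5,40)  cross = 8·40 − 1.5·39 = 261.5000; (r_i+r_j)·cross = 9.5·261.5000 = 2484.2500
Σcross = 635.5000 → A = |Σcross|/2 = 317.7500 mm²
Σ(r_i+r_j)·cross = 18667.8750 → first moment M = |Σ|/6 = 3111.3125
R_c = M/A = 3111.3125/317.7500 = 9.7917 mm
θ = 314° = 5.480334 rad
V = θ·R_c·A = 5.480334·9.7917·317.7500 = 17051.031 mm³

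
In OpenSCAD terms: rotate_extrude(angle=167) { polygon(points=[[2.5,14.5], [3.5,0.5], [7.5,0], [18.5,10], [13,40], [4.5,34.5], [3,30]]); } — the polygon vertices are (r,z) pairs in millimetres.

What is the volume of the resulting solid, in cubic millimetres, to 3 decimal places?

Profile (r,z), 7 vertices: (2.5,14.5) (3.5,0.5) (7.5,0) (18.5,10) (13,40) (4.5,34.5) (3,30)
edge 0: (2.5,14.5)→(3.5,0.5)  cross = 2.5·0.5 − 3.5·14.5 = -49.5000; (r_i+r_j)·cross = 6·-49.5000 = -297.0000
edge 1: (3.5,0.5)→(7.5,0)  cross = 3.5·0 − 7.5·0.5 = -3.7500; (r_i+r_j)·cross = 11·-3.7500 = -41.2500
edge 2: (7.5,0)→(18.5,10)  cross = 7.5·10 − 18.5·0 = 75.0000; (r_i+r_j)·cross = 26·75.0000 = 1950.0000
edge 3: (18.5,10)→(13,40)  cross = 18.5·40 − 13·10 = 610.0000; (r_i+r_j)·cross = 31.5·610.0000 = 19215.0000
edge 4: (13,40)→(4.5,34.5)  cross = 13·34.5 − 4.5·40 = 268.5000; (r_i+r_j)·cross = 17.5·268.5000 = 4698.7500
edge 5: (4.5,34.5)→(3,30)  cross = 4.5·30 − 3·34.5 = 31.5000; (r_i+r_j)·cross = 7.5·31.5000 = 236.2500
edge 6: (3,30)→(2.5,14.5)  cross = 3·14.5 − 2.5·30 = -31.5000; (r_i+r_j)·cross = 5.5·-31.5000 = -173.2500
Σcross = 900.2500 → A = |Σcross|/2 = 450.1250 mm²
Σ(r_i+r_j)·cross = 25588.5000 → first moment M = |Σ|/6 = 4264.7500
R_c = M/A = 4264.7500/450.1250 = 9.4746 mm
θ = 167° = 2.914700 rad
V = θ·R_c·A = 2.914700·9.4746·450.1250 = 12430.466 mm³

Volume = 12430.466 mm³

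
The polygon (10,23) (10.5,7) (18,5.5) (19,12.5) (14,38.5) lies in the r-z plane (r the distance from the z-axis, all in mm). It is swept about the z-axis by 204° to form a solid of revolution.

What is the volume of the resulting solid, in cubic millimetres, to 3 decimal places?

Profile (r,z), 5 vertices: (10,23) (10.5,7) (18,5.5) (19,12.5) (14,38.5)
edge 0: (10,23)→(10.5,7)  cross = 10·7 − 10.5·23 = -171.5000; (r_i+r_j)·cross = 20.5·-171.5000 = -3515.7500
edge 1: (10.5,7)→(18,5.5)  cross = 10.5·5.5 − 18·7 = -68.2500; (r_i+r_j)·cross = 28.5·-68.2500 = -1945.1250
edge 2: (18,5.5)→(19,12.5)  cross = 18·12.5 − 19·5.5 = 120.5000; (r_i+r_j)·cross = 37·120.5000 = 4458.5000
edge 3: (19,12.5)→(14,38.5)  cross = 19·38.5 − 14·12.5 = 556.5000; (r_i+r_j)·cross = 33·556.5000 = 18364.5000
edge 4: (14,38.5)→(10,23)  cross = 14·23 − 10·38.5 = -63.0000; (r_i+r_j)·cross = 24·-63.0000 = -1512.0000
Σcross = 374.2500 → A = |Σcross|/2 = 187.1250 mm²
Σ(r_i+r_j)·cross = 15850.1250 → first moment M = |Σ|/6 = 2641.6875
R_c = M/A = 2641.6875/187.1250 = 14.1172 mm
θ = 204° = 3.560472 rad
V = θ·R_c·A = 3.560472·14.1172·187.1250 = 9405.654 mm³

Volume = 9405.654 mm³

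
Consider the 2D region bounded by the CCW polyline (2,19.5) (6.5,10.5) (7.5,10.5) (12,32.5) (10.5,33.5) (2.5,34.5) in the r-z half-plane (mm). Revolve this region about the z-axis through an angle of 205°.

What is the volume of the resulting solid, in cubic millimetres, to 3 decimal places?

Profile (r,z), 6 vertices: (2,19.5) (6.5,10.5) (7.5,10.5) (12,32.5) (10.5,33.5) (2.5,34.5)
edge 0: (2,19.5)→(6.5,10.5)  cross = 2·10.5 − 6.5·19.5 = -105.7500; (r_i+r_j)·cross = 8.5·-105.7500 = -898.8750
edge 1: (6.5,10.5)→(7.5,10.5)  cross = 6.5·10.5 − 7.5·10.5 = -10.5000; (r_i+r_j)·cross = 14·-10.5000 = -147.0000
edge 2: (7.5,10.5)→(12,32.5)  cross = 7.5·32.5 − 12·10.5 = 117.7500; (r_i+r_j)·cross = 19.5·117.7500 = 2296.1250
edge 3: (12,32.5)→(10.5,33.5)  cross = 12·33.5 − 10.5·32.5 = 60.7500; (r_i+r_j)·cross = 22.5·60.7500 = 1366.8750
edge 4: (10.5,33.5)→(2.5,34.5)  cross = 10.5·34.5 − 2.5·33.5 = 278.5000; (r_i+r_j)·cross = 13·278.5000 = 3620.5000
edge 5: (2.5,34.5)→(2,19.5)  cross = 2.5·19.5 − 2·34.5 = -20.2500; (r_i+r_j)·cross = 4.5·-20.2500 = -91.1250
Σcross = 320.5000 → A = |Σcross|/2 = 160.2500 mm²
Σ(r_i+r_j)·cross = 6146.5000 → first moment M = |Σ|/6 = 1024.4167
R_c = M/A = 1024.4167/160.2500 = 6.3926 mm
θ = 205° = 3.577925 rad
V = θ·R_c·A = 3.577925·6.3926·160.2500 = 3665.286 mm³

Volume = 3665.286 mm³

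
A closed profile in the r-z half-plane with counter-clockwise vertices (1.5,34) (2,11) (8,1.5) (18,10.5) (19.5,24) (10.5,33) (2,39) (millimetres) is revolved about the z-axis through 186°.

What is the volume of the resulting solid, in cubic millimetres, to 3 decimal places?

Profile (r,z), 7 vertices: (1.5,34) (2,11) (8,1.5) (18,10.5) (19.5,24) (10.5,33) (2,39)
edge 0: (1.5,34)→(2,11)  cross = 1.5·11 − 2·34 = -51.5000; (r_i+r_j)·cross = 3.5·-51.5000 = -180.2500
edge 1: (2,11)→(8,1.5)  cross = 2·1.5 − 8·11 = -85.0000; (r_i+r_j)·cross = 10·-85.0000 = -850.0000
edge 2: (8,1.5)→(18,10.5)  cross = 8·10.5 − 18·1.5 = 57.0000; (r_i+r_j)·cross = 26·57.0000 = 1482.0000
edge 3: (18,10.5)→(19.5,24)  cross = 18·24 − 19.5·10.5 = 227.2500; (r_i+r_j)·cross = 37.5·227.2500 = 8521.8750
edge 4: (19.5,24)→(10.5,33)  cross = 19.5·33 − 10.5·24 = 391.5000; (r_i+r_j)·cross = 30·391.5000 = 11745.0000
edge 5: (10.5,33)→(2,39)  cross = 10.5·39 − 2·33 = 343.5000; (r_i+r_j)·cross = 12.5·343.5000 = 4293.7500
edge 6: (2,39)→(1.5,34)  cross = 2·34 − 1.5·39 = 9.5000; (r_i+r_j)·cross = 3.5·9.5000 = 33.2500
Σcross = 892.2500 → A = |Σcross|/2 = 446.1250 mm²
Σ(r_i+r_j)·cross = 25045.6250 → first moment M = |Σ|/6 = 4174.2708
R_c = M/A = 4174.2708/446.1250 = 9.3567 mm
θ = 186° = 3.246312 rad
V = θ·R_c·A = 3.246312·9.3567·446.1250 = 13550.987 mm³

Volume = 13550.987 mm³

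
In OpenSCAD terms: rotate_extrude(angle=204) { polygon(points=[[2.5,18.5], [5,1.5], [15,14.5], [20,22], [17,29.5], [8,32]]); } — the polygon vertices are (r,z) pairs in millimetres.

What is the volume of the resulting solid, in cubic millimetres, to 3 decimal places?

Profile (r,z), 6 vertices: (2.5,18.5) (5,1.5) (15,14.5) (20,22) (17,29.5) (8,32)
edge 0: (2.5,18.5)→(5,1.5)  cross = 2.5·1.5 − 5·18.5 = -88.7500; (r_i+r_j)·cross = 7.5·-88.7500 = -665.6250
edge 1: (5,1.5)→(15,14.5)  cross = 5·14.5 − 15·1.5 = 50.0000; (r_i+r_j)·cross = 20·50.0000 = 1000.0000
edge 2: (15,14.5)→(20,22)  cross = 15·22 − 20·14.5 = 40.0000; (r_i+r_j)·cross = 35·40.0000 = 1400.0000
edge 3: (20,22)→(17,29.5)  cross = 20·29.5 − 17·22 = 216.0000; (r_i+r_j)·cross = 37·216.0000 = 7992.0000
edge 4: (17,29.5)→(8,32)  cross = 17·32 − 8·29.5 = 308.0000; (r_i+r_j)·cross = 25·308.0000 = 7700.0000
edge 5: (8,32)→(2.5,18.5)  cross = 8·18.5 − 2.5·32 = 68.0000; (r_i+r_j)·cross = 10.5·68.0000 = 714.0000
Σcross = 593.2500 → A = |Σcross|/2 = 296.6250 mm²
Σ(r_i+r_j)·cross = 18140.3750 → first moment M = |Σ|/6 = 3023.3958
R_c = M/A = 3023.3958/296.6250 = 10.1927 mm
θ = 204° = 3.560472 rad
V = θ·R_c·A = 3.560472·10.1927·296.6250 = 10764.715 mm³

Volume = 10764.715 mm³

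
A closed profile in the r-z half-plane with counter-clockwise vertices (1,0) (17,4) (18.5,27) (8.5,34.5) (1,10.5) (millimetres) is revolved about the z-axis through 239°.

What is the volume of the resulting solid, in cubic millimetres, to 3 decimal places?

Volume = 17571.670 mm³

Profile (r,z), 5 vertices: (1,0) (17,4) (18.5,27) (8.5,34.5) (1,10.5)
edge 0: (1,0)→(17,4)  cross = 1·4 − 17·0 = 4.0000; (r_i+r_j)·cross = 18·4.0000 = 72.0000
edge 1: (17,4)→(18.5,27)  cross = 17·27 − 18.5·4 = 385.0000; (r_i+r_j)·cross = 35.5·385.0000 = 13667.5000
edge 2: (18.5,27)→(8.5,34.5)  cross = 18.5·34.5 − 8.5·27 = 408.7500; (r_i+r_j)·cross = 27·408.7500 = 11036.2500
edge 3: (8.5,34.5)→(1,10.5)  cross = 8.5·10.5 − 1·34.5 = 54.7500; (r_i+r_j)·cross = 9.5·54.7500 = 520.1250
edge 4: (1,10.5)→(1,0)  cross = 1·0 − 1·10.5 = -10.5000; (r_i+r_j)·cross = 2·-10.5000 = -21.0000
Σcross = 842.0000 → A = |Σcross|/2 = 421.0000 mm²
Σ(r_i+r_j)·cross = 25274.8750 → first moment M = |Σ|/6 = 4212.4792
R_c = M/A = 4212.4792/421.0000 = 10.0059 mm
θ = 239° = 4.171337 rad
V = θ·R_c·A = 4.171337·10.0059·421.0000 = 17571.670 mm³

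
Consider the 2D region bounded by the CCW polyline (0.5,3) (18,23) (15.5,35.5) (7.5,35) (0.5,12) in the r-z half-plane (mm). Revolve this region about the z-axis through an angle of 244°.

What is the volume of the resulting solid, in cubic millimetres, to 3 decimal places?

Profile (r,z), 5 vertices: (0.5,3) (18,23) (15.5,35.5) (7.5,35) (0.5,12)
edge 0: (0.5,3)→(18,23)  cross = 0.5·23 − 18·3 = -42.5000; (r_i+r_j)·cross = 18.5·-42.5000 = -786.2500
edge 1: (18,23)→(15.5,35.5)  cross = 18·35.5 − 15.5·23 = 282.5000; (r_i+r_j)·cross = 33.5·282.5000 = 9463.7500
edge 2: (15.5,35.5)→(7.5,35)  cross = 15.5·35 − 7.5·35.5 = 276.2500; (r_i+r_j)·cross = 23·276.2500 = 6353.7500
edge 3: (7.5,35)→(0.5,12)  cross = 7.5·12 − 0.5·35 = 72.5000; (r_i+r_j)·cross = 8·72.5000 = 580.0000
edge 4: (0.5,12)→(0.5,3)  cross = 0.5·3 − 0.5·12 = -4.5000; (r_i+r_j)·cross = 1·-4.5000 = -4.5000
Σcross = 584.2500 → A = |Σcross|/2 = 292.1250 mm²
Σ(r_i+r_j)·cross = 15606.7500 → first moment M = |Σ|/6 = 2601.1250
R_c = M/A = 2601.1250/292.1250 = 8.9042 mm
θ = 244° = 4.258603 rad
V = θ·R_c·A = 4.258603·8.9042·292.1250 = 11077.160 mm³

Volume = 11077.160 mm³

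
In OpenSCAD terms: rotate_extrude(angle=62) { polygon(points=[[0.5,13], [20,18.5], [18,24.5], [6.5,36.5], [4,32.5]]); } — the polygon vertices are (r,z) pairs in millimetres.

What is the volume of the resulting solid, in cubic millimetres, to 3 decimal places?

Volume = 2500.833 mm³

Profile (r,z), 5 vertices: (0.5,13) (20,18.5) (18,24.5) (6.5,36.5) (4,32.5)
edge 0: (0.5,13)→(20,18.5)  cross = 0.5·18.5 − 20·13 = -250.7500; (r_i+r_j)·cross = 20.5·-250.7500 = -5140.3750
edge 1: (20,18.5)→(18,24.5)  cross = 20·24.5 − 18·18.5 = 157.0000; (r_i+r_j)·cross = 38·157.0000 = 5966.0000
edge 2: (18,24.5)→(6.5,36.5)  cross = 18·36.5 − 6.5·24.5 = 497.7500; (r_i+r_j)·cross = 24.5·497.7500 = 12194.8750
edge 3: (6.5,36.5)→(4,32.5)  cross = 6.5·32.5 − 4·36.5 = 65.2500; (r_i+r_j)·cross = 10.5·65.2500 = 685.1250
edge 4: (4,32.5)→(0.5,13)  cross = 4·13 − 0.5·32.5 = 35.7500; (r_i+r_j)·cross = 4.5·35.7500 = 160.8750
Σcross = 505.0000 → A = |Σcross|/2 = 252.5000 mm²
Σ(r_i+r_j)·cross = 13866.5000 → first moment M = |Σ|/6 = 2311.0833
R_c = M/A = 2311.0833/252.5000 = 9.1528 mm
θ = 62° = 1.082104 rad
V = θ·R_c·A = 1.082104·9.1528·252.5000 = 2500.833 mm³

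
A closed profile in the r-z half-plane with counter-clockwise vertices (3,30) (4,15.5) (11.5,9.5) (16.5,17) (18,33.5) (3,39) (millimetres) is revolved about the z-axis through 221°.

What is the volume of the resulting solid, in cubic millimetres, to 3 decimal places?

Volume = 12458.041 mm³

Profile (r,z), 6 vertices: (3,30) (4,15.5) (11.5,9.5) (16.5,17) (18,33.5) (3,39)
edge 0: (3,30)→(4,15.5)  cross = 3·15.5 − 4·30 = -73.5000; (r_i+r_j)·cross = 7·-73.5000 = -514.5000
edge 1: (4,15.5)→(11.5,9.5)  cross = 4·9.5 − 11.5·15.5 = -140.2500; (r_i+r_j)·cross = 15.5·-140.2500 = -2173.8750
edge 2: (11.5,9.5)→(16.5,17)  cross = 11.5·17 − 16.5·9.5 = 38.7500; (r_i+r_j)·cross = 28·38.7500 = 1085.0000
edge 3: (16.5,17)→(18,33.5)  cross = 16.5·33.5 − 18·17 = 246.7500; (r_i+r_j)·cross = 34.5·246.7500 = 8512.8750
edge 4: (18,33.5)→(3,39)  cross = 18·39 − 3·33.5 = 601.5000; (r_i+r_j)·cross = 21·601.5000 = 12631.5000
edge 5: (3,39)→(3,30)  cross = 3·30 − 3·39 = -27.0000; (r_i+r_j)·cross = 6·-27.0000 = -162.0000
Σcross = 646.2500 → A = |Σcross|/2 = 323.1250 mm²
Σ(r_i+r_j)·cross = 19379.0000 → first moment M = |Σ|/6 = 3229.8333
R_c = M/A = 3229.8333/323.1250 = 9.9956 mm
θ = 221° = 3.857178 rad
V = θ·R_c·A = 3.857178·9.9956·323.1250 = 12458.041 mm³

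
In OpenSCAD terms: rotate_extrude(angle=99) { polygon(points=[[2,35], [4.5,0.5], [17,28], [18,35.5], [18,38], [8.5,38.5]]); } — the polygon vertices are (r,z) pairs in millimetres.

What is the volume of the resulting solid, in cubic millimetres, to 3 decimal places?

Volume = 5394.357 mm³

Profile (r,z), 6 vertices: (2,35) (4.5,0.5) (17,28) (18,35.5) (18,38) (8.5,38.5)
edge 0: (2,35)→(4.5,0.5)  cross = 2·0.5 − 4.5·35 = -156.5000; (r_i+r_j)·cross = 6.5·-156.5000 = -1017.2500
edge 1: (4.5,0.5)→(17,28)  cross = 4.5·28 − 17·0.5 = 117.5000; (r_i+r_j)·cross = 21.5·117.5000 = 2526.2500
edge 2: (17,28)→(18,35.5)  cross = 17·35.5 − 18·28 = 99.5000; (r_i+r_j)·cross = 35·99.5000 = 3482.5000
edge 3: (18,35.5)→(18,38)  cross = 18·38 − 18·35.5 = 45.0000; (r_i+r_j)·cross = 36·45.0000 = 1620.0000
edge 4: (18,38)→(8.5,38.5)  cross = 18·38.5 − 8.5·38 = 370.0000; (r_i+r_j)·cross = 26.5·370.0000 = 9805.0000
edge 5: (8.5,38.5)→(2,35)  cross = 8.5·35 − 2·38.5 = 220.5000; (r_i+r_j)·cross = 10.5·220.5000 = 2315.2500
Σcross = 696.0000 → A = |Σcross|/2 = 348.0000 mm²
Σ(r_i+r_j)·cross = 18731.7500 → first moment M = |Σ|/6 = 3121.9583
R_c = M/A = 3121.9583/348.0000 = 8.9711 mm
θ = 99° = 1.727876 rad
V = θ·R_c·A = 1.727876·8.9711·348.0000 = 5394.357 mm³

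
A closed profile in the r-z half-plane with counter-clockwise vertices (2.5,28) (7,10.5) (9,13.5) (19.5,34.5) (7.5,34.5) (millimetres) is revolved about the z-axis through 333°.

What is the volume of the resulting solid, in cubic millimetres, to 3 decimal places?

Volume = 11768.707 mm³

Profile (r,z), 5 vertices: (2.5,28) (7,10.5) (9,13.5) (19.5,34.5) (7.5,34.5)
edge 0: (2.5,28)→(7,10.5)  cross = 2.5·10.5 − 7·28 = -169.7500; (r_i+r_j)·cross = 9.5·-169.7500 = -1612.6250
edge 1: (7,10.5)→(9,13.5)  cross = 7·13.5 − 9·10.5 = 0.0000; (r_i+r_j)·cross = 16·0.0000 = 0.0000
edge 2: (9,13.5)→(19.5,34.5)  cross = 9·34.5 − 19.5·13.5 = 47.2500; (r_i+r_j)·cross = 28.5·47.2500 = 1346.6250
edge 3: (19.5,34.5)→(7.5,34.5)  cross = 19.5·34.5 − 7.5·34.5 = 414.0000; (r_i+r_j)·cross = 27·414.0000 = 11178.0000
edge 4: (7.5,34.5)→(2.5,28)  cross = 7.5·28 − 2.5·34.5 = 123.7500; (r_i+r_j)·cross = 10·123.7500 = 1237.5000
Σcross = 415.2500 → A = |Σcross|/2 = 207.6250 mm²
Σ(r_i+r_j)·cross = 12149.5000 → first moment M = |Σ|/6 = 2024.9167
R_c = M/A = 2024.9167/207.6250 = 9.7528 mm
θ = 333° = 5.811946 rad
V = θ·R_c·A = 5.811946·9.7528·207.6250 = 11768.707 mm³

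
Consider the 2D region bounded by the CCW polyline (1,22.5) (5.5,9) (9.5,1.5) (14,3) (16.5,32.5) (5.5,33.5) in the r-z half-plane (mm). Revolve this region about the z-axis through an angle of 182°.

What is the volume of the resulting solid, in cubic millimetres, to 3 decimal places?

Profile (r,z), 6 vertices: (1,22.5) (5.5,9) (9.5,1.5) (14,3) (16.5,32.5) (5.5,33.5)
edge 0: (1,22.5)→(5.5,9)  cross = 1·9 − 5.5·22.5 = -114.7500; (r_i+r_j)·cross = 6.5·-114.7500 = -745.8750
edge 1: (5.5,9)→(9.5,1.5)  cross = 5.5·1.5 − 9.5·9 = -77.2500; (r_i+r_j)·cross = 15·-77.2500 = -1158.7500
edge 2: (9.5,1.5)→(14,3)  cross = 9.5·3 − 14·1.5 = 7.5000; (r_i+r_j)·cross = 23.5·7.5000 = 176.2500
edge 3: (14,3)→(16.5,32.5)  cross = 14·32.5 − 16.5·3 = 405.5000; (r_i+r_j)·cross = 30.5·405.5000 = 12367.7500
edge 4: (16.5,32.5)→(5.5,33.5)  cross = 16.5·33.5 − 5.5·32.5 = 374.0000; (r_i+r_j)·cross = 22·374.0000 = 8228.0000
edge 5: (5.5,33.5)→(1,22.5)  cross = 5.5·22.5 − 1·33.5 = 90.2500; (r_i+r_j)·cross = 6.5·90.2500 = 586.6250
Σcross = 685.2500 → A = |Σcross|/2 = 342.6250 mm²
Σ(r_i+r_j)·cross = 19454.0000 → first moment M = |Σ|/6 = 3242.3333
R_c = M/A = 3242.3333/342.6250 = 9.4632 mm
θ = 182° = 3.176499 rad
V = θ·R_c·A = 3.176499·9.4632·342.6250 = 10299.269 mm³

Volume = 10299.269 mm³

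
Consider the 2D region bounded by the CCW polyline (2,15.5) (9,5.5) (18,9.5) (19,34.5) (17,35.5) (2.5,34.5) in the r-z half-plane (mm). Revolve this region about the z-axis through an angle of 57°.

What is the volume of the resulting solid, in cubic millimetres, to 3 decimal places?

Profile (r,z), 6 vertices: (2,15.5) (9,5.5) (18,9.5) (19,34.5) (17,35.5) (2.5,34.5)
edge 0: (2,15.5)→(9,5.5)  cross = 2·5.5 − 9·15.5 = -128.5000; (r_i+r_j)·cross = 11·-128.5000 = -1413.5000
edge 1: (9,5.5)→(18,9.5)  cross = 9·9.5 − 18·5.5 = -13.5000; (r_i+r_j)·cross = 27·-13.5000 = -364.5000
edge 2: (18,9.5)→(19,34.5)  cross = 18·34.5 − 19·9.5 = 440.5000; (r_i+r_j)·cross = 37·440.5000 = 16298.5000
edge 3: (19,34.5)→(17,35.5)  cross = 19·35.5 − 17·34.5 = 88.0000; (r_i+r_j)·cross = 36·88.0000 = 3168.0000
edge 4: (17,35.5)→(2.5,34.5)  cross = 17·34.5 − 2.5·35.5 = 497.7500; (r_i+r_j)·cross = 19.5·497.7500 = 9706.1250
edge 5: (2.5,34.5)→(2,15.5)  cross = 2.5·15.5 − 2·34.5 = -30.2500; (r_i+r_j)·cross = 4.5·-30.2500 = -136.1250
Σcross = 854.0000 → A = |Σcross|/2 = 427.0000 mm²
Σ(r_i+r_j)·cross = 27258.5000 → first moment M = |Σ|/6 = 4543.0833
R_c = M/A = 4543.0833/427.0000 = 10.6395 mm
θ = 57° = 0.994838 rad
V = θ·R_c·A = 0.994838·10.6395·427.0000 = 4519.630 mm³

Volume = 4519.630 mm³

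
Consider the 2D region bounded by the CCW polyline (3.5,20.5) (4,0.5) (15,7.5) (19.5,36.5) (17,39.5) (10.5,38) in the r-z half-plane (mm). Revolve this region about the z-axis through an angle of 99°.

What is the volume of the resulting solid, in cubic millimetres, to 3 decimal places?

Profile (r,z), 6 vertices: (3.5,20.5) (4,0.5) (15,7.5) (19.5,36.5) (17,39.5) (10.5,38)
edge 0: (3.5,20.5)→(4,0.5)  cross = 3.5·0.5 − 4·20.5 = -80.2500; (r_i+r_j)·cross = 7.5·-80.2500 = -601.8750
edge 1: (4,0.5)→(15,7.5)  cross = 4·7.5 − 15·0.5 = 22.5000; (r_i+r_j)·cross = 19·22.5000 = 427.5000
edge 2: (15,7.5)→(19.5,36.5)  cross = 15·36.5 − 19.5·7.5 = 401.2500; (r_i+r_j)·cross = 34.5·401.2500 = 13843.1250
edge 3: (19.5,36.5)→(17,39.5)  cross = 19.5·39.5 − 17·36.5 = 149.7500; (r_i+r_j)·cross = 36.5·149.7500 = 5465.8750
edge 4: (17,39.5)→(10.5,38)  cross = 17·38 − 10.5·39.5 = 231.2500; (r_i+r_j)·cross = 27.5·231.2500 = 6359.3750
edge 5: (10.5,38)→(3.5,20.5)  cross = 10.5·20.5 − 3.5·38 = 82.2500; (r_i+r_j)·cross = 14·82.2500 = 1151.5000
Σcross = 806.7500 → A = |Σcross|/2 = 403.3750 mm²
Σ(r_i+r_j)·cross = 26645.5000 → first moment M = |Σ|/6 = 4440.9167
R_c = M/A = 4440.9167/403.3750 = 11.0094 mm
θ = 99° = 1.727876 rad
V = θ·R_c·A = 1.727876·11.0094·403.3750 = 7673.353 mm³

Volume = 7673.353 mm³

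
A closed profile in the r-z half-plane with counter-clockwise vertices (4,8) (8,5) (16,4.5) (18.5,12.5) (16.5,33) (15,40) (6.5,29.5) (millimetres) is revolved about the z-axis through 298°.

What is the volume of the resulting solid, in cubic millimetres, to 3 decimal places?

Profile (r,z), 7 vertices: (4,8) (8,5) (16,4.5) (18.5,12.5) (16.5,33) (15,40) (6.5,29.5)
edge 0: (4,8)→(8,5)  cross = 4·5 − 8·8 = -44.0000; (r_i+r_j)·cross = 12·-44.0000 = -528.0000
edge 1: (8,5)→(16,4.5)  cross = 8·4.5 − 16·5 = -44.0000; (r_i+r_j)·cross = 24·-44.0000 = -1056.0000
edge 2: (16,4.5)→(18.5,12.5)  cross = 16·12.5 − 18.5·4.5 = 116.7500; (r_i+r_j)·cross = 34.5·116.7500 = 4027.8750
edge 3: (18.5,12.5)→(16.5,33)  cross = 18.5·33 − 16.5·12.5 = 404.2500; (r_i+r_j)·cross = 35·404.2500 = 14148.7500
edge 4: (16.5,33)→(15,40)  cross = 16.5·40 − 15·33 = 165.0000; (r_i+r_j)·cross = 31.5·165.0000 = 5197.5000
edge 5: (15,40)→(6.5,29.5)  cross = 15·29.5 − 6.5·40 = 182.5000; (r_i+r_j)·cross = 21.5·182.5000 = 3923.7500
edge 6: (6.5,29.5)→(4,8)  cross = 6.5·8 − 4·29.5 = -66.0000; (r_i+r_j)·cross = 10.5·-66.0000 = -693.0000
Σcross = 714.5000 → A = |Σcross|/2 = 357.2500 mm²
Σ(r_i+r_j)·cross = 25020.8750 → first moment M = |Σ|/6 = 4170.1458
R_c = M/A = 4170.1458/357.2500 = 11.6729 mm
θ = 298° = 5.201081 rad
V = θ·R_c·A = 5.201081·11.6729·357.2500 = 21689.267 mm³

Volume = 21689.267 mm³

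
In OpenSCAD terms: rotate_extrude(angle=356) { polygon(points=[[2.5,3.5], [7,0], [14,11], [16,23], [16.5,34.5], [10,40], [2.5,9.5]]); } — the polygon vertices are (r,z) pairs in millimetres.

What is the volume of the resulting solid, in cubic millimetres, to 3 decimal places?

Profile (r,z), 7 vertices: (2.5,3.5) (7,0) (14,11) (16,23) (16.5,34.5) (10,40) (2.5,9.5)
edge 0: (2.5,3.5)→(7,0)  cross = 2.5·0 − 7·3.5 = -24.5000; (r_i+r_j)·cross = 9.5·-24.5000 = -232.7500
edge 1: (7,0)→(14,11)  cross = 7·11 − 14·0 = 77.0000; (r_i+r_j)·cross = 21·77.0000 = 1617.0000
edge 2: (14,11)→(16,23)  cross = 14·23 − 16·11 = 146.0000; (r_i+r_j)·cross = 30·146.0000 = 4380.0000
edge 3: (16,23)→(16.5,34.5)  cross = 16·34.5 − 16.5·23 = 172.5000; (r_i+r_j)·cross = 32.5·172.5000 = 5606.2500
edge 4: (16.5,34.5)→(10,40)  cross = 16.5·40 − 10·34.5 = 315.0000; (r_i+r_j)·cross = 26.5·315.0000 = 8347.5000
edge 5: (10,40)→(2.5,9.5)  cross = 10·9.5 − 2.5·40 = -5.0000; (r_i+r_j)·cross = 12.5·-5.0000 = -62.5000
edge 6: (2.5,9.5)→(2.5,3.5)  cross = 2.5·3.5 − 2.5·9.5 = -15.0000; (r_i+r_j)·cross = 5·-15.0000 = -75.0000
Σcross = 666.0000 → A = |Σcross|/2 = 333.0000 mm²
Σ(r_i+r_j)·cross = 19580.5000 → first moment M = |Σ|/6 = 3263.4167
R_c = M/A = 3263.4167/333.0000 = 9.8001 mm
θ = 356° = 6.213372 rad
V = θ·R_c·A = 6.213372·9.8001·333.0000 = 20276.822 mm³

Volume = 20276.822 mm³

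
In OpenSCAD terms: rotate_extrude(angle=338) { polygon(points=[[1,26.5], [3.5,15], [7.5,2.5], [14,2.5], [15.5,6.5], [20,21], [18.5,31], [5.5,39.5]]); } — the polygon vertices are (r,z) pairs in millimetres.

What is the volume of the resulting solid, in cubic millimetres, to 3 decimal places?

Volume = 29191.763 mm³

Profile (r,z), 8 vertices: (1,26.5) (3.5,15) (7.5,2.5) (14,2.5) (15.5,6.5) (20,21) (18.5,31) (5.5,39.5)
edge 0: (1,26.5)→(3.5,15)  cross = 1·15 − 3.5·26.5 = -77.7500; (r_i+r_j)·cross = 4.5·-77.7500 = -349.8750
edge 1: (3.5,15)→(7.5,2.5)  cross = 3.5·2.5 − 7.5·15 = -103.7500; (r_i+r_j)·cross = 11·-103.7500 = -1141.2500
edge 2: (7.5,2.5)→(14,2.5)  cross = 7.5·2.5 − 14·2.5 = -16.2500; (r_i+r_j)·cross = 21.5·-16.2500 = -349.3750
edge 3: (14,2.5)→(15.5,6.5)  cross = 14·6.5 − 15.5·2.5 = 52.2500; (r_i+r_j)·cross = 29.5·52.2500 = 1541.3750
edge 4: (15.5,6.5)→(20,21)  cross = 15.5·21 − 20·6.5 = 195.5000; (r_i+r_j)·cross = 35.5·195.5000 = 6940.2500
edge 5: (20,21)→(18.5,31)  cross = 20·31 − 18.5·21 = 231.5000; (r_i+r_j)·cross = 38.5·231.5000 = 8912.7500
edge 6: (18.5,31)→(5.5,39.5)  cross = 18.5·39.5 − 5.5·31 = 560.2500; (r_i+r_j)·cross = 24·560.2500 = 13446.0000
edge 7: (5.5,39.5)→(1,26.5)  cross = 5.5·26.5 − 1·39.5 = 106.2500; (r_i+r_j)·cross = 6.5·106.2500 = 690.6250
Σcross = 948.0000 → A = |Σcross|/2 = 474.0000 mm²
Σ(r_i+r_j)·cross = 29690.5000 → first moment M = |Σ|/6 = 4948.4167
R_c = M/A = 4948.4167/474.0000 = 10.4397 mm
θ = 338° = 5.899213 rad
V = θ·R_c·A = 5.899213·10.4397·474.0000 = 29191.763 mm³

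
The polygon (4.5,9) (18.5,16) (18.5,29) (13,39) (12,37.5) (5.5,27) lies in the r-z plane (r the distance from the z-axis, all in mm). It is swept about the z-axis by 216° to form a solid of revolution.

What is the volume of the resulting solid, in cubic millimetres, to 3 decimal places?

Volume = 12192.443 mm³

Profile (r,z), 6 vertices: (4.5,9) (18.5,16) (18.5,29) (13,39) (12,37.5) (5.5,27)
edge 0: (4.5,9)→(18.5,16)  cross = 4.5·16 − 18.5·9 = -94.5000; (r_i+r_j)·cross = 23·-94.5000 = -2173.5000
edge 1: (18.5,16)→(18.5,29)  cross = 18.5·29 − 18.5·16 = 240.5000; (r_i+r_j)·cross = 37·240.5000 = 8898.5000
edge 2: (18.5,29)→(13,39)  cross = 18.5·39 − 13·29 = 344.5000; (r_i+r_j)·cross = 31.5·344.5000 = 10851.7500
edge 3: (13,39)→(12,37.5)  cross = 13·37.5 − 12·39 = 19.5000; (r_i+r_j)·cross = 25·19.5000 = 487.5000
edge 4: (12,37.5)→(5.5,27)  cross = 12·27 − 5.5·37.5 = 117.7500; (r_i+r_j)·cross = 17.5·117.7500 = 2060.6250
edge 5: (5.5,27)→(4.5,9)  cross = 5.5·9 − 4.5·27 = -72.0000; (r_i+r_j)·cross = 10·-72.0000 = -720.0000
Σcross = 555.7500 → A = |Σcross|/2 = 277.8750 mm²
Σ(r_i+r_j)·cross = 19404.8750 → first moment M = |Σ|/6 = 3234.1458
R_c = M/A = 3234.1458/277.8750 = 11.6389 mm
θ = 216° = 3.769911 rad
V = θ·R_c·A = 3.769911·11.6389·277.8750 = 12192.443 mm³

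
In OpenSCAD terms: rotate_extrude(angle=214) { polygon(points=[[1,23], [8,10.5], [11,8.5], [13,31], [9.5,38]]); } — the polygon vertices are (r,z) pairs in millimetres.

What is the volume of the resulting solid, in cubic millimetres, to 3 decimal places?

Profile (r,z), 5 vertices: (1,23) (8,10.5) (11,8.5) (13,31) (9.5,38)
edge 0: (1,23)→(8,10.5)  cross = 1·10.5 − 8·23 = -173.5000; (r_i+r_j)·cross = 9·-173.5000 = -1561.5000
edge 1: (8,10.5)→(11,8.5)  cross = 8·8.5 − 11·10.5 = -47.5000; (r_i+r_j)·cross = 19·-47.5000 = -902.5000
edge 2: (11,8.5)→(13,31)  cross = 11·31 − 13·8.5 = 230.5000; (r_i+r_j)·cross = 24·230.5000 = 5532.0000
edge 3: (13,31)→(9.5,38)  cross = 13·38 − 9.5·31 = 199.5000; (r_i+r_j)·cross = 22.5·199.5000 = 4488.7500
edge 4: (9.5,38)→(1,23)  cross = 9.5·23 − 1·38 = 180.5000; (r_i+r_j)·cross = 10.5·180.5000 = 1895.2500
Σcross = 389.5000 → A = |Σcross|/2 = 194.7500 mm²
Σ(r_i+r_j)·cross = 9452.0000 → first moment M = |Σ|/6 = 1575.3333
R_c = M/A = 1575.3333/194.7500 = 8.0890 mm
θ = 214° = 3.735005 rad
V = θ·R_c·A = 3.735005·8.0890·194.7500 = 5883.877 mm³

Volume = 5883.877 mm³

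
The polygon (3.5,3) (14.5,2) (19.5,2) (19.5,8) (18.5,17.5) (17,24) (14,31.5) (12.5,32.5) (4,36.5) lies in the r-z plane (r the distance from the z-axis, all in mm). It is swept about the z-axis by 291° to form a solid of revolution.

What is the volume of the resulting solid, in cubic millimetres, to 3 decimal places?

Volume = 24067.993 mm³

Profile (r,z), 9 vertices: (3.5,3) (14.5,2) (19.5,2) (19.5,8) (18.5,17.5) (17,24) (14,31.5) (12.5,32.5) (4,36.5)
edge 0: (3.5,3)→(14.5,2)  cross = 3.5·2 − 14.5·3 = -36.5000; (r_i+r_j)·cross = 18·-36.5000 = -657.0000
edge 1: (14.5,2)→(19.5,2)  cross = 14.5·2 − 19.5·2 = -10.0000; (r_i+r_j)·cross = 34·-10.0000 = -340.0000
edge 2: (19.5,2)→(19.5,8)  cross = 19.5·8 − 19.5·2 = 117.0000; (r_i+r_j)·cross = 39·117.0000 = 4563.0000
edge 3: (19.5,8)→(18.5,17.5)  cross = 19.5·17.5 − 18.5·8 = 193.2500; (r_i+r_j)·cross = 38·193.2500 = 7343.5000
edge 4: (18.5,17.5)→(17,24)  cross = 18.5·24 − 17·17.5 = 146.5000; (r_i+r_j)·cross = 35.5·146.5000 = 5200.7500
edge 5: (17,24)→(14,31.5)  cross = 17·31.5 − 14·24 = 199.5000; (r_i+r_j)·cross = 31·199.5000 = 6184.5000
edge 6: (14,31.5)→(12.5,32.5)  cross = 14·32.5 − 12.5·31.5 = 61.2500; (r_i+r_j)·cross = 26.5·61.2500 = 1623.1250
edge 7: (12.5,32.5)→(4,36.5)  cross = 12.5·36.5 − 4·32.5 = 326.2500; (r_i+r_j)·cross = 16.5·326.2500 = 5383.1250
edge 8: (4,36.5)→(3.5,3)  cross = 4·3 − 3.5·36.5 = -115.7500; (r_i+r_j)·cross = 7.5·-115.7500 = -868.1250
Σcross = 881.5000 → A = |Σcross|/2 = 440.7500 mm²
Σ(r_i+r_j)·cross = 28432.8750 → first moment M = |Σ|/6 = 4738.8125
R_c = M/A = 4738.8125/440.7500 = 10.7517 mm
θ = 291° = 5.078908 rad
V = θ·R_c·A = 5.078908·10.7517·440.7500 = 24067.993 mm³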